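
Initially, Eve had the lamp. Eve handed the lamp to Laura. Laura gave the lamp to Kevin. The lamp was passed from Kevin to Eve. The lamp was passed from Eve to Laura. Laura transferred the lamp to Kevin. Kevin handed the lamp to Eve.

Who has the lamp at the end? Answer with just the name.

Tracking the lamp through each event:
Start: Eve has the lamp.
After event 1: Laura has the lamp.
After event 2: Kevin has the lamp.
After event 3: Eve has the lamp.
After event 4: Laura has the lamp.
After event 5: Kevin has the lamp.
After event 6: Eve has the lamp.

Answer: Eve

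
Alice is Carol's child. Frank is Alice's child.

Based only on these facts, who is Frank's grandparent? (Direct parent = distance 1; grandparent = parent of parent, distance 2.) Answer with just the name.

Answer: Carol

Derivation:
Reconstructing the parent chain from the given facts:
  Carol -> Alice -> Frank
(each arrow means 'parent of the next')
Positions in the chain (0 = top):
  position of Carol: 0
  position of Alice: 1
  position of Frank: 2

Frank is at position 2; the grandparent is 2 steps up the chain, i.e. position 0: Carol.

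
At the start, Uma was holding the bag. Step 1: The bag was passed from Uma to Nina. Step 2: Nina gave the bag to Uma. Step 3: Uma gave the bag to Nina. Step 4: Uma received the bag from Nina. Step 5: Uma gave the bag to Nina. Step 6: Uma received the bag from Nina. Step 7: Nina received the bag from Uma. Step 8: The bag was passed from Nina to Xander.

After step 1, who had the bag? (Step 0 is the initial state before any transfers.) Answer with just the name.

Answer: Nina

Derivation:
Tracking the bag holder through step 1:
After step 0 (start): Uma
After step 1: Nina

At step 1, the holder is Nina.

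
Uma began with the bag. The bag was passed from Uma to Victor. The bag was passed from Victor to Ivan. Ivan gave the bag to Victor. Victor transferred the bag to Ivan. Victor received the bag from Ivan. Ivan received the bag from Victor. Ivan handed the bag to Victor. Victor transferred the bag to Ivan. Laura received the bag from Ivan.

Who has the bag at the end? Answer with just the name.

Tracking the bag through each event:
Start: Uma has the bag.
After event 1: Victor has the bag.
After event 2: Ivan has the bag.
After event 3: Victor has the bag.
After event 4: Ivan has the bag.
After event 5: Victor has the bag.
After event 6: Ivan has the bag.
After event 7: Victor has the bag.
After event 8: Ivan has the bag.
After event 9: Laura has the bag.

Answer: Laura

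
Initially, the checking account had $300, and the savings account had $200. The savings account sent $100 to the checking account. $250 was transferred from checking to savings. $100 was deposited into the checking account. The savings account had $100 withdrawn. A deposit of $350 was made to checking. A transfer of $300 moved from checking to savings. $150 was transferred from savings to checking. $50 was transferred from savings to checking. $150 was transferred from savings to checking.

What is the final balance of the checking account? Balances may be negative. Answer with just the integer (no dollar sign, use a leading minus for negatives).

Tracking account balances step by step:
Start: checking=300, savings=200
Event 1 (transfer 100 savings -> checking): savings: 200 - 100 = 100, checking: 300 + 100 = 400. Balances: checking=400, savings=100
Event 2 (transfer 250 checking -> savings): checking: 400 - 250 = 150, savings: 100 + 250 = 350. Balances: checking=150, savings=350
Event 3 (deposit 100 to checking): checking: 150 + 100 = 250. Balances: checking=250, savings=350
Event 4 (withdraw 100 from savings): savings: 350 - 100 = 250. Balances: checking=250, savings=250
Event 5 (deposit 350 to checking): checking: 250 + 350 = 600. Balances: checking=600, savings=250
Event 6 (transfer 300 checking -> savings): checking: 600 - 300 = 300, savings: 250 + 300 = 550. Balances: checking=300, savings=550
Event 7 (transfer 150 savings -> checking): savings: 550 - 150 = 400, checking: 300 + 150 = 450. Balances: checking=450, savings=400
Event 8 (transfer 50 savings -> checking): savings: 400 - 50 = 350, checking: 450 + 50 = 500. Balances: checking=500, savings=350
Event 9 (transfer 150 savings -> checking): savings: 350 - 150 = 200, checking: 500 + 150 = 650. Balances: checking=650, savings=200

Final balance of checking: 650

Answer: 650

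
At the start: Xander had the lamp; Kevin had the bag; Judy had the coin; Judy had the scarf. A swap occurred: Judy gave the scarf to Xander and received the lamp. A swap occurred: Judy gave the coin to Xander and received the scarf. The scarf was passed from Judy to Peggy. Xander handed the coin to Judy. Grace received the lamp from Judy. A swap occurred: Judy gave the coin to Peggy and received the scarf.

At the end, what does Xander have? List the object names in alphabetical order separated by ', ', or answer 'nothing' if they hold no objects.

Answer: nothing

Derivation:
Tracking all object holders:
Start: lamp:Xander, bag:Kevin, coin:Judy, scarf:Judy
Event 1 (swap scarf<->lamp: now scarf:Xander, lamp:Judy). State: lamp:Judy, bag:Kevin, coin:Judy, scarf:Xander
Event 2 (swap coin<->scarf: now coin:Xander, scarf:Judy). State: lamp:Judy, bag:Kevin, coin:Xander, scarf:Judy
Event 3 (give scarf: Judy -> Peggy). State: lamp:Judy, bag:Kevin, coin:Xander, scarf:Peggy
Event 4 (give coin: Xander -> Judy). State: lamp:Judy, bag:Kevin, coin:Judy, scarf:Peggy
Event 5 (give lamp: Judy -> Grace). State: lamp:Grace, bag:Kevin, coin:Judy, scarf:Peggy
Event 6 (swap coin<->scarf: now coin:Peggy, scarf:Judy). State: lamp:Grace, bag:Kevin, coin:Peggy, scarf:Judy

Final state: lamp:Grace, bag:Kevin, coin:Peggy, scarf:Judy
Xander holds: (nothing).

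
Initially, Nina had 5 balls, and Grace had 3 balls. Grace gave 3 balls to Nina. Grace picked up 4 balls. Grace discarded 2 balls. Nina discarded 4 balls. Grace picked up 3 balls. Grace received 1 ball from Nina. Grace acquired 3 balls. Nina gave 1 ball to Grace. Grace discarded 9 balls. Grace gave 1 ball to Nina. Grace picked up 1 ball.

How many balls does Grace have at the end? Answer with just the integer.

Tracking counts step by step:
Start: Nina=5, Grace=3
Event 1 (Grace -> Nina, 3): Grace: 3 -> 0, Nina: 5 -> 8. State: Nina=8, Grace=0
Event 2 (Grace +4): Grace: 0 -> 4. State: Nina=8, Grace=4
Event 3 (Grace -2): Grace: 4 -> 2. State: Nina=8, Grace=2
Event 4 (Nina -4): Nina: 8 -> 4. State: Nina=4, Grace=2
Event 5 (Grace +3): Grace: 2 -> 5. State: Nina=4, Grace=5
Event 6 (Nina -> Grace, 1): Nina: 4 -> 3, Grace: 5 -> 6. State: Nina=3, Grace=6
Event 7 (Grace +3): Grace: 6 -> 9. State: Nina=3, Grace=9
Event 8 (Nina -> Grace, 1): Nina: 3 -> 2, Grace: 9 -> 10. State: Nina=2, Grace=10
Event 9 (Grace -9): Grace: 10 -> 1. State: Nina=2, Grace=1
Event 10 (Grace -> Nina, 1): Grace: 1 -> 0, Nina: 2 -> 3. State: Nina=3, Grace=0
Event 11 (Grace +1): Grace: 0 -> 1. State: Nina=3, Grace=1

Grace's final count: 1

Answer: 1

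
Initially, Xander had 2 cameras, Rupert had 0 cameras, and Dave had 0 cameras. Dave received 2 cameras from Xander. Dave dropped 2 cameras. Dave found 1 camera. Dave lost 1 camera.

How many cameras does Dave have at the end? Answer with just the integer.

Tracking counts step by step:
Start: Xander=2, Rupert=0, Dave=0
Event 1 (Xander -> Dave, 2): Xander: 2 -> 0, Dave: 0 -> 2. State: Xander=0, Rupert=0, Dave=2
Event 2 (Dave -2): Dave: 2 -> 0. State: Xander=0, Rupert=0, Dave=0
Event 3 (Dave +1): Dave: 0 -> 1. State: Xander=0, Rupert=0, Dave=1
Event 4 (Dave -1): Dave: 1 -> 0. State: Xander=0, Rupert=0, Dave=0

Dave's final count: 0

Answer: 0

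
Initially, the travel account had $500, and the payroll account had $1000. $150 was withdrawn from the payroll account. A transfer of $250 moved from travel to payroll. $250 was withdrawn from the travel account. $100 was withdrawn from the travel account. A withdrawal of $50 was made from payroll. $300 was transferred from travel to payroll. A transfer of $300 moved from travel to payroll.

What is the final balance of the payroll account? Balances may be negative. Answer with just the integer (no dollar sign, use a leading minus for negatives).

Tracking account balances step by step:
Start: travel=500, payroll=1000
Event 1 (withdraw 150 from payroll): payroll: 1000 - 150 = 850. Balances: travel=500, payroll=850
Event 2 (transfer 250 travel -> payroll): travel: 500 - 250 = 250, payroll: 850 + 250 = 1100. Balances: travel=250, payroll=1100
Event 3 (withdraw 250 from travel): travel: 250 - 250 = 0. Balances: travel=0, payroll=1100
Event 4 (withdraw 100 from travel): travel: 0 - 100 = -100. Balances: travel=-100, payroll=1100
Event 5 (withdraw 50 from payroll): payroll: 1100 - 50 = 1050. Balances: travel=-100, payroll=1050
Event 6 (transfer 300 travel -> payroll): travel: -100 - 300 = -400, payroll: 1050 + 300 = 1350. Balances: travel=-400, payroll=1350
Event 7 (transfer 300 travel -> payroll): travel: -400 - 300 = -700, payroll: 1350 + 300 = 1650. Balances: travel=-700, payroll=1650

Final balance of payroll: 1650

Answer: 1650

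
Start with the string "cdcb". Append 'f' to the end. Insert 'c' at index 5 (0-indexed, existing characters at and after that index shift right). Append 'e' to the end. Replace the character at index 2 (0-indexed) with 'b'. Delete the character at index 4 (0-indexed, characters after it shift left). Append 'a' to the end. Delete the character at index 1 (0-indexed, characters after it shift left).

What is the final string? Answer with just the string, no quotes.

Applying each edit step by step:
Start: "cdcb"
Op 1 (append 'f'): "cdcb" -> "cdcbf"
Op 2 (insert 'c' at idx 5): "cdcbf" -> "cdcbfc"
Op 3 (append 'e'): "cdcbfc" -> "cdcbfce"
Op 4 (replace idx 2: 'c' -> 'b'): "cdcbfce" -> "cdbbfce"
Op 5 (delete idx 4 = 'f'): "cdbbfce" -> "cdbbce"
Op 6 (append 'a'): "cdbbce" -> "cdbbcea"
Op 7 (delete idx 1 = 'd'): "cdbbcea" -> "cbbcea"

Answer: cbbcea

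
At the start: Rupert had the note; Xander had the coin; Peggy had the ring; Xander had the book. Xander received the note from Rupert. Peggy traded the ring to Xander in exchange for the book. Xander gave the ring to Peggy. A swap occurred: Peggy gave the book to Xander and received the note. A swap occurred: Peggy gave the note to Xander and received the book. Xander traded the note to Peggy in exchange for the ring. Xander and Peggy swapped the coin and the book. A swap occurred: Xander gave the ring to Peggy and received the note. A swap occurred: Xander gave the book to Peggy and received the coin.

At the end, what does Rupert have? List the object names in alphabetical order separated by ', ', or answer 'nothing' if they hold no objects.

Tracking all object holders:
Start: note:Rupert, coin:Xander, ring:Peggy, book:Xander
Event 1 (give note: Rupert -> Xander). State: note:Xander, coin:Xander, ring:Peggy, book:Xander
Event 2 (swap ring<->book: now ring:Xander, book:Peggy). State: note:Xander, coin:Xander, ring:Xander, book:Peggy
Event 3 (give ring: Xander -> Peggy). State: note:Xander, coin:Xander, ring:Peggy, book:Peggy
Event 4 (swap book<->note: now book:Xander, note:Peggy). State: note:Peggy, coin:Xander, ring:Peggy, book:Xander
Event 5 (swap note<->book: now note:Xander, book:Peggy). State: note:Xander, coin:Xander, ring:Peggy, book:Peggy
Event 6 (swap note<->ring: now note:Peggy, ring:Xander). State: note:Peggy, coin:Xander, ring:Xander, book:Peggy
Event 7 (swap coin<->book: now coin:Peggy, book:Xander). State: note:Peggy, coin:Peggy, ring:Xander, book:Xander
Event 8 (swap ring<->note: now ring:Peggy, note:Xander). State: note:Xander, coin:Peggy, ring:Peggy, book:Xander
Event 9 (swap book<->coin: now book:Peggy, coin:Xander). State: note:Xander, coin:Xander, ring:Peggy, book:Peggy

Final state: note:Xander, coin:Xander, ring:Peggy, book:Peggy
Rupert holds: (nothing).

Answer: nothing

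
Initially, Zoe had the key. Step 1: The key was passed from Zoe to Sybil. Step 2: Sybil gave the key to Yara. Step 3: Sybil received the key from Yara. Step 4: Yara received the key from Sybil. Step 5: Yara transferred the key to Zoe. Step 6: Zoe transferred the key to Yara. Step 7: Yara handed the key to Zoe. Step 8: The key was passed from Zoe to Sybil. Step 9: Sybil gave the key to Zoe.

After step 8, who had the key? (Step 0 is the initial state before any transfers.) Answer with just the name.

Answer: Sybil

Derivation:
Tracking the key holder through step 8:
After step 0 (start): Zoe
After step 1: Sybil
After step 2: Yara
After step 3: Sybil
After step 4: Yara
After step 5: Zoe
After step 6: Yara
After step 7: Zoe
After step 8: Sybil

At step 8, the holder is Sybil.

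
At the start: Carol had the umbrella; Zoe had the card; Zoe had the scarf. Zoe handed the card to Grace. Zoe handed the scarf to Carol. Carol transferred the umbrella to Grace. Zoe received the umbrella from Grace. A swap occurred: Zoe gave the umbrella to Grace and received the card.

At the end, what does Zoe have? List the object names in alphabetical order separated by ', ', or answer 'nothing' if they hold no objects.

Answer: card

Derivation:
Tracking all object holders:
Start: umbrella:Carol, card:Zoe, scarf:Zoe
Event 1 (give card: Zoe -> Grace). State: umbrella:Carol, card:Grace, scarf:Zoe
Event 2 (give scarf: Zoe -> Carol). State: umbrella:Carol, card:Grace, scarf:Carol
Event 3 (give umbrella: Carol -> Grace). State: umbrella:Grace, card:Grace, scarf:Carol
Event 4 (give umbrella: Grace -> Zoe). State: umbrella:Zoe, card:Grace, scarf:Carol
Event 5 (swap umbrella<->card: now umbrella:Grace, card:Zoe). State: umbrella:Grace, card:Zoe, scarf:Carol

Final state: umbrella:Grace, card:Zoe, scarf:Carol
Zoe holds: card.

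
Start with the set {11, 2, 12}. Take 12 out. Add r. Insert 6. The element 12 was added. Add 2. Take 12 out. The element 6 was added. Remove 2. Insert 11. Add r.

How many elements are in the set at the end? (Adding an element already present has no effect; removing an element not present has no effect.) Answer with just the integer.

Tracking the set through each operation:
Start: {11, 12, 2}
Event 1 (remove 12): removed. Set: {11, 2}
Event 2 (add r): added. Set: {11, 2, r}
Event 3 (add 6): added. Set: {11, 2, 6, r}
Event 4 (add 12): added. Set: {11, 12, 2, 6, r}
Event 5 (add 2): already present, no change. Set: {11, 12, 2, 6, r}
Event 6 (remove 12): removed. Set: {11, 2, 6, r}
Event 7 (add 6): already present, no change. Set: {11, 2, 6, r}
Event 8 (remove 2): removed. Set: {11, 6, r}
Event 9 (add 11): already present, no change. Set: {11, 6, r}
Event 10 (add r): already present, no change. Set: {11, 6, r}

Final set: {11, 6, r} (size 3)

Answer: 3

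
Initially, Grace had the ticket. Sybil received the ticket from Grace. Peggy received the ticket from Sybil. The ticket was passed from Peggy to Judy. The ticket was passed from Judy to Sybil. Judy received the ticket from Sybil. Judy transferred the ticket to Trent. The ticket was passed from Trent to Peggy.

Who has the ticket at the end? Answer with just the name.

Tracking the ticket through each event:
Start: Grace has the ticket.
After event 1: Sybil has the ticket.
After event 2: Peggy has the ticket.
After event 3: Judy has the ticket.
After event 4: Sybil has the ticket.
After event 5: Judy has the ticket.
After event 6: Trent has the ticket.
After event 7: Peggy has the ticket.

Answer: Peggy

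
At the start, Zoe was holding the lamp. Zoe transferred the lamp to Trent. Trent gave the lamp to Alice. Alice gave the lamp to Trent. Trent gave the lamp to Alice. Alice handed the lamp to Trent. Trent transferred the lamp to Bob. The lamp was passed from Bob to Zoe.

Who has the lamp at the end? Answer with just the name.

Tracking the lamp through each event:
Start: Zoe has the lamp.
After event 1: Trent has the lamp.
After event 2: Alice has the lamp.
After event 3: Trent has the lamp.
After event 4: Alice has the lamp.
After event 5: Trent has the lamp.
After event 6: Bob has the lamp.
After event 7: Zoe has the lamp.

Answer: Zoe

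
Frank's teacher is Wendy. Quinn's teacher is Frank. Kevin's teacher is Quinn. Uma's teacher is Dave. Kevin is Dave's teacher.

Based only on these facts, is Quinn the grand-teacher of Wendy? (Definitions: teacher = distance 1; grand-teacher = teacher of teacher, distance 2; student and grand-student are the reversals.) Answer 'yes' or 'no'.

Answer: no

Derivation:
Reconstructing the teacher chain from the given facts:
  Wendy -> Frank -> Quinn -> Kevin -> Dave -> Uma
(each arrow means 'teacher of the next')
Positions in the chain (0 = top):
  position of Wendy: 0
  position of Frank: 1
  position of Quinn: 2
  position of Kevin: 3
  position of Dave: 4
  position of Uma: 5

Quinn is at position 2, Wendy is at position 0; signed distance (j - i) = -2.
'grand-teacher' requires j - i = 2. Actual distance is -2, so the relation does NOT hold.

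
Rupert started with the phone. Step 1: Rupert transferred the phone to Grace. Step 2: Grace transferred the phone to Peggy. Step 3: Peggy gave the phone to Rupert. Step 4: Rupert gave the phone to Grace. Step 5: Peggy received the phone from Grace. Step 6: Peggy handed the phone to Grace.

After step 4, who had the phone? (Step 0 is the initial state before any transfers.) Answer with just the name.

Answer: Grace

Derivation:
Tracking the phone holder through step 4:
After step 0 (start): Rupert
After step 1: Grace
After step 2: Peggy
After step 3: Rupert
After step 4: Grace

At step 4, the holder is Grace.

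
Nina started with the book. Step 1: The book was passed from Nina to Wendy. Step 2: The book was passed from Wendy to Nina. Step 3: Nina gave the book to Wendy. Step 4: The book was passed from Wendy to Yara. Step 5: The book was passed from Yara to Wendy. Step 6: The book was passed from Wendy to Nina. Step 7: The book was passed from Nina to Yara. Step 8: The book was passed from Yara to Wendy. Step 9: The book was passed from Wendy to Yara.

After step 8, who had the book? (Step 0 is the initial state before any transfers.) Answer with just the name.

Tracking the book holder through step 8:
After step 0 (start): Nina
After step 1: Wendy
After step 2: Nina
After step 3: Wendy
After step 4: Yara
After step 5: Wendy
After step 6: Nina
After step 7: Yara
After step 8: Wendy

At step 8, the holder is Wendy.

Answer: Wendy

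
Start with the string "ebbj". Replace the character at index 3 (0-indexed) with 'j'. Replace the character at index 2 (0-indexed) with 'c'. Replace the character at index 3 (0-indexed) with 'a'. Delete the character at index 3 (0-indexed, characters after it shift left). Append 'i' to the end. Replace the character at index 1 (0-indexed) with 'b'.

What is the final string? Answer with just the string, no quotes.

Applying each edit step by step:
Start: "ebbj"
Op 1 (replace idx 3: 'j' -> 'j'): "ebbj" -> "ebbj"
Op 2 (replace idx 2: 'b' -> 'c'): "ebbj" -> "ebcj"
Op 3 (replace idx 3: 'j' -> 'a'): "ebcj" -> "ebca"
Op 4 (delete idx 3 = 'a'): "ebca" -> "ebc"
Op 5 (append 'i'): "ebc" -> "ebci"
Op 6 (replace idx 1: 'b' -> 'b'): "ebci" -> "ebci"

Answer: ebci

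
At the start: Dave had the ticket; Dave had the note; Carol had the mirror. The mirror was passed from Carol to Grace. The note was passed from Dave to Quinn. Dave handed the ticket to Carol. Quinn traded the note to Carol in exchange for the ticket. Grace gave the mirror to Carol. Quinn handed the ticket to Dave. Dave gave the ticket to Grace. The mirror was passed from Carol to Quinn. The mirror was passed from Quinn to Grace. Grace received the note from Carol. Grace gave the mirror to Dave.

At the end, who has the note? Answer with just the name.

Answer: Grace

Derivation:
Tracking all object holders:
Start: ticket:Dave, note:Dave, mirror:Carol
Event 1 (give mirror: Carol -> Grace). State: ticket:Dave, note:Dave, mirror:Grace
Event 2 (give note: Dave -> Quinn). State: ticket:Dave, note:Quinn, mirror:Grace
Event 3 (give ticket: Dave -> Carol). State: ticket:Carol, note:Quinn, mirror:Grace
Event 4 (swap note<->ticket: now note:Carol, ticket:Quinn). State: ticket:Quinn, note:Carol, mirror:Grace
Event 5 (give mirror: Grace -> Carol). State: ticket:Quinn, note:Carol, mirror:Carol
Event 6 (give ticket: Quinn -> Dave). State: ticket:Dave, note:Carol, mirror:Carol
Event 7 (give ticket: Dave -> Grace). State: ticket:Grace, note:Carol, mirror:Carol
Event 8 (give mirror: Carol -> Quinn). State: ticket:Grace, note:Carol, mirror:Quinn
Event 9 (give mirror: Quinn -> Grace). State: ticket:Grace, note:Carol, mirror:Grace
Event 10 (give note: Carol -> Grace). State: ticket:Grace, note:Grace, mirror:Grace
Event 11 (give mirror: Grace -> Dave). State: ticket:Grace, note:Grace, mirror:Dave

Final state: ticket:Grace, note:Grace, mirror:Dave
The note is held by Grace.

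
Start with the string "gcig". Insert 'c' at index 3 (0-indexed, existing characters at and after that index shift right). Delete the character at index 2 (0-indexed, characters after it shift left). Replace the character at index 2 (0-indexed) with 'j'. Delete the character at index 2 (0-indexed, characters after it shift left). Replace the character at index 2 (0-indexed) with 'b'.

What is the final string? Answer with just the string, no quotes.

Applying each edit step by step:
Start: "gcig"
Op 1 (insert 'c' at idx 3): "gcig" -> "gcicg"
Op 2 (delete idx 2 = 'i'): "gcicg" -> "gccg"
Op 3 (replace idx 2: 'c' -> 'j'): "gccg" -> "gcjg"
Op 4 (delete idx 2 = 'j'): "gcjg" -> "gcg"
Op 5 (replace idx 2: 'g' -> 'b'): "gcg" -> "gcb"

Answer: gcb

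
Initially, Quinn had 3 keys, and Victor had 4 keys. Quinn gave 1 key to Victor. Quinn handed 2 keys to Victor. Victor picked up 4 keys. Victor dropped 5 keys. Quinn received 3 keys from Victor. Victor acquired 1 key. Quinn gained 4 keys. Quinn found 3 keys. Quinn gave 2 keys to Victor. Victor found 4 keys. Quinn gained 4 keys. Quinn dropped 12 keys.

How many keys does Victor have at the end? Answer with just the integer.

Answer: 10

Derivation:
Tracking counts step by step:
Start: Quinn=3, Victor=4
Event 1 (Quinn -> Victor, 1): Quinn: 3 -> 2, Victor: 4 -> 5. State: Quinn=2, Victor=5
Event 2 (Quinn -> Victor, 2): Quinn: 2 -> 0, Victor: 5 -> 7. State: Quinn=0, Victor=7
Event 3 (Victor +4): Victor: 7 -> 11. State: Quinn=0, Victor=11
Event 4 (Victor -5): Victor: 11 -> 6. State: Quinn=0, Victor=6
Event 5 (Victor -> Quinn, 3): Victor: 6 -> 3, Quinn: 0 -> 3. State: Quinn=3, Victor=3
Event 6 (Victor +1): Victor: 3 -> 4. State: Quinn=3, Victor=4
Event 7 (Quinn +4): Quinn: 3 -> 7. State: Quinn=7, Victor=4
Event 8 (Quinn +3): Quinn: 7 -> 10. State: Quinn=10, Victor=4
Event 9 (Quinn -> Victor, 2): Quinn: 10 -> 8, Victor: 4 -> 6. State: Quinn=8, Victor=6
Event 10 (Victor +4): Victor: 6 -> 10. State: Quinn=8, Victor=10
Event 11 (Quinn +4): Quinn: 8 -> 12. State: Quinn=12, Victor=10
Event 12 (Quinn -12): Quinn: 12 -> 0. State: Quinn=0, Victor=10

Victor's final count: 10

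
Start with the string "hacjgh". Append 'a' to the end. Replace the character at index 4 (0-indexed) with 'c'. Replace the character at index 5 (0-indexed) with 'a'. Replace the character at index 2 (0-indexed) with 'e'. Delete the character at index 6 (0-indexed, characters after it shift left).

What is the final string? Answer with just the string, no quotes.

Answer: haejca

Derivation:
Applying each edit step by step:
Start: "hacjgh"
Op 1 (append 'a'): "hacjgh" -> "hacjgha"
Op 2 (replace idx 4: 'g' -> 'c'): "hacjgha" -> "hacjcha"
Op 3 (replace idx 5: 'h' -> 'a'): "hacjcha" -> "hacjcaa"
Op 4 (replace idx 2: 'c' -> 'e'): "hacjcaa" -> "haejcaa"
Op 5 (delete idx 6 = 'a'): "haejcaa" -> "haejca"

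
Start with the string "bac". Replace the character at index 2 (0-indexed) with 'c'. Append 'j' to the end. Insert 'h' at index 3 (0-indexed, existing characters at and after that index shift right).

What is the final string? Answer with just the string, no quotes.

Applying each edit step by step:
Start: "bac"
Op 1 (replace idx 2: 'c' -> 'c'): "bac" -> "bac"
Op 2 (append 'j'): "bac" -> "bacj"
Op 3 (insert 'h' at idx 3): "bacj" -> "bachj"

Answer: bachj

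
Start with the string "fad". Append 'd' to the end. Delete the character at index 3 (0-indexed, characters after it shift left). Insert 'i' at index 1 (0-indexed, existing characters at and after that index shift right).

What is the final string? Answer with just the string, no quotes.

Answer: fiad

Derivation:
Applying each edit step by step:
Start: "fad"
Op 1 (append 'd'): "fad" -> "fadd"
Op 2 (delete idx 3 = 'd'): "fadd" -> "fad"
Op 3 (insert 'i' at idx 1): "fad" -> "fiad"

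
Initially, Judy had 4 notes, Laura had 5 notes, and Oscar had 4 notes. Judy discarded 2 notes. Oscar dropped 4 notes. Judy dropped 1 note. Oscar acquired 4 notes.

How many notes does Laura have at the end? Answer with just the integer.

Tracking counts step by step:
Start: Judy=4, Laura=5, Oscar=4
Event 1 (Judy -2): Judy: 4 -> 2. State: Judy=2, Laura=5, Oscar=4
Event 2 (Oscar -4): Oscar: 4 -> 0. State: Judy=2, Laura=5, Oscar=0
Event 3 (Judy -1): Judy: 2 -> 1. State: Judy=1, Laura=5, Oscar=0
Event 4 (Oscar +4): Oscar: 0 -> 4. State: Judy=1, Laura=5, Oscar=4

Laura's final count: 5

Answer: 5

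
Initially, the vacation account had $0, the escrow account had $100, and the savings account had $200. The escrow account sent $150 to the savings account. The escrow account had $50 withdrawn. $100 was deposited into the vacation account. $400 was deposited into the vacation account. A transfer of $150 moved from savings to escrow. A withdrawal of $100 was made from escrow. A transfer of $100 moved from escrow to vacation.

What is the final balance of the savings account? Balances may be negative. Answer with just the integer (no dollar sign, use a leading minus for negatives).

Tracking account balances step by step:
Start: vacation=0, escrow=100, savings=200
Event 1 (transfer 150 escrow -> savings): escrow: 100 - 150 = -50, savings: 200 + 150 = 350. Balances: vacation=0, escrow=-50, savings=350
Event 2 (withdraw 50 from escrow): escrow: -50 - 50 = -100. Balances: vacation=0, escrow=-100, savings=350
Event 3 (deposit 100 to vacation): vacation: 0 + 100 = 100. Balances: vacation=100, escrow=-100, savings=350
Event 4 (deposit 400 to vacation): vacation: 100 + 400 = 500. Balances: vacation=500, escrow=-100, savings=350
Event 5 (transfer 150 savings -> escrow): savings: 350 - 150 = 200, escrow: -100 + 150 = 50. Balances: vacation=500, escrow=50, savings=200
Event 6 (withdraw 100 from escrow): escrow: 50 - 100 = -50. Balances: vacation=500, escrow=-50, savings=200
Event 7 (transfer 100 escrow -> vacation): escrow: -50 - 100 = -150, vacation: 500 + 100 = 600. Balances: vacation=600, escrow=-150, savings=200

Final balance of savings: 200

Answer: 200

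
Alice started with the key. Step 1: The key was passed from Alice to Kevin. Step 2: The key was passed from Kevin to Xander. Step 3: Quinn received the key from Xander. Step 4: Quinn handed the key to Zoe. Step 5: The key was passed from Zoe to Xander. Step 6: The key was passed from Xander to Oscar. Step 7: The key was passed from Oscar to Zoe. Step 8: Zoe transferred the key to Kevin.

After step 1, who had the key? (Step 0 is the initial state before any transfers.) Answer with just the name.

Answer: Kevin

Derivation:
Tracking the key holder through step 1:
After step 0 (start): Alice
After step 1: Kevin

At step 1, the holder is Kevin.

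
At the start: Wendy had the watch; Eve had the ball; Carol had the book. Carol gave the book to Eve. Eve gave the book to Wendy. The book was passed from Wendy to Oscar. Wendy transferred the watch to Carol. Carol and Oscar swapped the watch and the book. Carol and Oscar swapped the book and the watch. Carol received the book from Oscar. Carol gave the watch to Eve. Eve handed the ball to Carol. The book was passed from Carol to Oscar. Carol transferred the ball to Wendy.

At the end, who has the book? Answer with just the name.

Tracking all object holders:
Start: watch:Wendy, ball:Eve, book:Carol
Event 1 (give book: Carol -> Eve). State: watch:Wendy, ball:Eve, book:Eve
Event 2 (give book: Eve -> Wendy). State: watch:Wendy, ball:Eve, book:Wendy
Event 3 (give book: Wendy -> Oscar). State: watch:Wendy, ball:Eve, book:Oscar
Event 4 (give watch: Wendy -> Carol). State: watch:Carol, ball:Eve, book:Oscar
Event 5 (swap watch<->book: now watch:Oscar, book:Carol). State: watch:Oscar, ball:Eve, book:Carol
Event 6 (swap book<->watch: now book:Oscar, watch:Carol). State: watch:Carol, ball:Eve, book:Oscar
Event 7 (give book: Oscar -> Carol). State: watch:Carol, ball:Eve, book:Carol
Event 8 (give watch: Carol -> Eve). State: watch:Eve, ball:Eve, book:Carol
Event 9 (give ball: Eve -> Carol). State: watch:Eve, ball:Carol, book:Carol
Event 10 (give book: Carol -> Oscar). State: watch:Eve, ball:Carol, book:Oscar
Event 11 (give ball: Carol -> Wendy). State: watch:Eve, ball:Wendy, book:Oscar

Final state: watch:Eve, ball:Wendy, book:Oscar
The book is held by Oscar.

Answer: Oscar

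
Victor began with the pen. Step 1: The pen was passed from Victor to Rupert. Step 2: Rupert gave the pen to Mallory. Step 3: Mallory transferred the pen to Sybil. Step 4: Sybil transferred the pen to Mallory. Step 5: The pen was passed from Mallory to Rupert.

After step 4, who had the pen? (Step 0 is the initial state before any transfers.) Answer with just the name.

Tracking the pen holder through step 4:
After step 0 (start): Victor
After step 1: Rupert
After step 2: Mallory
After step 3: Sybil
After step 4: Mallory

At step 4, the holder is Mallory.

Answer: Mallory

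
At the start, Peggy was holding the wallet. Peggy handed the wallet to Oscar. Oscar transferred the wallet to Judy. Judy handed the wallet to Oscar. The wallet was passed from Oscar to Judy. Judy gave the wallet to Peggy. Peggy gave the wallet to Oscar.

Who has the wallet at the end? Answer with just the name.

Tracking the wallet through each event:
Start: Peggy has the wallet.
After event 1: Oscar has the wallet.
After event 2: Judy has the wallet.
After event 3: Oscar has the wallet.
After event 4: Judy has the wallet.
After event 5: Peggy has the wallet.
After event 6: Oscar has the wallet.

Answer: Oscar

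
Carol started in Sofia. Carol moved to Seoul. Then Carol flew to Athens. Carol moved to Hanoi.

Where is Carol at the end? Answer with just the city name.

Answer: Hanoi

Derivation:
Tracking Carol's location:
Start: Carol is in Sofia.
After move 1: Sofia -> Seoul. Carol is in Seoul.
After move 2: Seoul -> Athens. Carol is in Athens.
After move 3: Athens -> Hanoi. Carol is in Hanoi.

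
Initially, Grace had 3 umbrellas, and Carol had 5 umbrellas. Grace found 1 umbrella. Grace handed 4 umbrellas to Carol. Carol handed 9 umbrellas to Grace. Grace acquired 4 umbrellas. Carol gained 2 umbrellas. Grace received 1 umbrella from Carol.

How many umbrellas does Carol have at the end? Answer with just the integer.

Tracking counts step by step:
Start: Grace=3, Carol=5
Event 1 (Grace +1): Grace: 3 -> 4. State: Grace=4, Carol=5
Event 2 (Grace -> Carol, 4): Grace: 4 -> 0, Carol: 5 -> 9. State: Grace=0, Carol=9
Event 3 (Carol -> Grace, 9): Carol: 9 -> 0, Grace: 0 -> 9. State: Grace=9, Carol=0
Event 4 (Grace +4): Grace: 9 -> 13. State: Grace=13, Carol=0
Event 5 (Carol +2): Carol: 0 -> 2. State: Grace=13, Carol=2
Event 6 (Carol -> Grace, 1): Carol: 2 -> 1, Grace: 13 -> 14. State: Grace=14, Carol=1

Carol's final count: 1

Answer: 1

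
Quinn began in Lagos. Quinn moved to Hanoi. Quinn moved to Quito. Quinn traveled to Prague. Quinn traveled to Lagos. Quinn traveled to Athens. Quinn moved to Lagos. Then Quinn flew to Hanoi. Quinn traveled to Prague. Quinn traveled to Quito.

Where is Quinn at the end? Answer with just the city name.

Answer: Quito

Derivation:
Tracking Quinn's location:
Start: Quinn is in Lagos.
After move 1: Lagos -> Hanoi. Quinn is in Hanoi.
After move 2: Hanoi -> Quito. Quinn is in Quito.
After move 3: Quito -> Prague. Quinn is in Prague.
After move 4: Prague -> Lagos. Quinn is in Lagos.
After move 5: Lagos -> Athens. Quinn is in Athens.
After move 6: Athens -> Lagos. Quinn is in Lagos.
After move 7: Lagos -> Hanoi. Quinn is in Hanoi.
After move 8: Hanoi -> Prague. Quinn is in Prague.
After move 9: Prague -> Quito. Quinn is in Quito.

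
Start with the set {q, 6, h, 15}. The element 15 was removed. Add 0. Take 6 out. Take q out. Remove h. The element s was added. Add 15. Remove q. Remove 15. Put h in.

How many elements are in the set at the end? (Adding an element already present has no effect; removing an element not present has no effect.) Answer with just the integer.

Answer: 3

Derivation:
Tracking the set through each operation:
Start: {15, 6, h, q}
Event 1 (remove 15): removed. Set: {6, h, q}
Event 2 (add 0): added. Set: {0, 6, h, q}
Event 3 (remove 6): removed. Set: {0, h, q}
Event 4 (remove q): removed. Set: {0, h}
Event 5 (remove h): removed. Set: {0}
Event 6 (add s): added. Set: {0, s}
Event 7 (add 15): added. Set: {0, 15, s}
Event 8 (remove q): not present, no change. Set: {0, 15, s}
Event 9 (remove 15): removed. Set: {0, s}
Event 10 (add h): added. Set: {0, h, s}

Final set: {0, h, s} (size 3)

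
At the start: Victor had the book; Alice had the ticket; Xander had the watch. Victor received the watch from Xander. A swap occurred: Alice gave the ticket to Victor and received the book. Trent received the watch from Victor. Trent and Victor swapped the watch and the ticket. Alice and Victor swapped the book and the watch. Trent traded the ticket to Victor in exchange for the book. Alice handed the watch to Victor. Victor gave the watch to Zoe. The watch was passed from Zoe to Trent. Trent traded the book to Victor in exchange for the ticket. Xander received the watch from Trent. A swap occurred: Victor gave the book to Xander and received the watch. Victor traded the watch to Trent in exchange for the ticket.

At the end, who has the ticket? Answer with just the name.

Answer: Victor

Derivation:
Tracking all object holders:
Start: book:Victor, ticket:Alice, watch:Xander
Event 1 (give watch: Xander -> Victor). State: book:Victor, ticket:Alice, watch:Victor
Event 2 (swap ticket<->book: now ticket:Victor, book:Alice). State: book:Alice, ticket:Victor, watch:Victor
Event 3 (give watch: Victor -> Trent). State: book:Alice, ticket:Victor, watch:Trent
Event 4 (swap watch<->ticket: now watch:Victor, ticket:Trent). State: book:Alice, ticket:Trent, watch:Victor
Event 5 (swap book<->watch: now book:Victor, watch:Alice). State: book:Victor, ticket:Trent, watch:Alice
Event 6 (swap ticket<->book: now ticket:Victor, book:Trent). State: book:Trent, ticket:Victor, watch:Alice
Event 7 (give watch: Alice -> Victor). State: book:Trent, ticket:Victor, watch:Victor
Event 8 (give watch: Victor -> Zoe). State: book:Trent, ticket:Victor, watch:Zoe
Event 9 (give watch: Zoe -> Trent). State: book:Trent, ticket:Victor, watch:Trent
Event 10 (swap book<->ticket: now book:Victor, ticket:Trent). State: book:Victor, ticket:Trent, watch:Trent
Event 11 (give watch: Trent -> Xander). State: book:Victor, ticket:Trent, watch:Xander
Event 12 (swap book<->watch: now book:Xander, watch:Victor). State: book:Xander, ticket:Trent, watch:Victor
Event 13 (swap watch<->ticket: now watch:Trent, ticket:Victor). State: book:Xander, ticket:Victor, watch:Trent

Final state: book:Xander, ticket:Victor, watch:Trent
The ticket is held by Victor.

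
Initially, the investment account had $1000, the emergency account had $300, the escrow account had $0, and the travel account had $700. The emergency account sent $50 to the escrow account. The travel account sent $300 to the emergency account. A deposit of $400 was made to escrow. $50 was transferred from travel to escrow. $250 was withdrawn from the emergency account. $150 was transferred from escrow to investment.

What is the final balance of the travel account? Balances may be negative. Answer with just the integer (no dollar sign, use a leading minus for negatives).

Tracking account balances step by step:
Start: investment=1000, emergency=300, escrow=0, travel=700
Event 1 (transfer 50 emergency -> escrow): emergency: 300 - 50 = 250, escrow: 0 + 50 = 50. Balances: investment=1000, emergency=250, escrow=50, travel=700
Event 2 (transfer 300 travel -> emergency): travel: 700 - 300 = 400, emergency: 250 + 300 = 550. Balances: investment=1000, emergency=550, escrow=50, travel=400
Event 3 (deposit 400 to escrow): escrow: 50 + 400 = 450. Balances: investment=1000, emergency=550, escrow=450, travel=400
Event 4 (transfer 50 travel -> escrow): travel: 400 - 50 = 350, escrow: 450 + 50 = 500. Balances: investment=1000, emergency=550, escrow=500, travel=350
Event 5 (withdraw 250 from emergency): emergency: 550 - 250 = 300. Balances: investment=1000, emergency=300, escrow=500, travel=350
Event 6 (transfer 150 escrow -> investment): escrow: 500 - 150 = 350, investment: 1000 + 150 = 1150. Balances: investment=1150, emergency=300, escrow=350, travel=350

Final balance of travel: 350

Answer: 350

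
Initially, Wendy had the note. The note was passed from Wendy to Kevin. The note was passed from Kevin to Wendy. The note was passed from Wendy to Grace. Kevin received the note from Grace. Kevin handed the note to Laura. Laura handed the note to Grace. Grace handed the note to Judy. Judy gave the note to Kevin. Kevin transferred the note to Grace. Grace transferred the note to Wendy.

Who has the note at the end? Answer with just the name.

Tracking the note through each event:
Start: Wendy has the note.
After event 1: Kevin has the note.
After event 2: Wendy has the note.
After event 3: Grace has the note.
After event 4: Kevin has the note.
After event 5: Laura has the note.
After event 6: Grace has the note.
After event 7: Judy has the note.
After event 8: Kevin has the note.
After event 9: Grace has the note.
After event 10: Wendy has the note.

Answer: Wendy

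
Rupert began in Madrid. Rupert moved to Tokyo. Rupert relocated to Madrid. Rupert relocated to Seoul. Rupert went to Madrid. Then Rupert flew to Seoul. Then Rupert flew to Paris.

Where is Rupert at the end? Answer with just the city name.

Tracking Rupert's location:
Start: Rupert is in Madrid.
After move 1: Madrid -> Tokyo. Rupert is in Tokyo.
After move 2: Tokyo -> Madrid. Rupert is in Madrid.
After move 3: Madrid -> Seoul. Rupert is in Seoul.
After move 4: Seoul -> Madrid. Rupert is in Madrid.
After move 5: Madrid -> Seoul. Rupert is in Seoul.
After move 6: Seoul -> Paris. Rupert is in Paris.

Answer: Paris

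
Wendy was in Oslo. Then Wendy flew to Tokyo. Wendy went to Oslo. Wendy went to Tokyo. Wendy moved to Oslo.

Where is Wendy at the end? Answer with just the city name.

Answer: Oslo

Derivation:
Tracking Wendy's location:
Start: Wendy is in Oslo.
After move 1: Oslo -> Tokyo. Wendy is in Tokyo.
After move 2: Tokyo -> Oslo. Wendy is in Oslo.
After move 3: Oslo -> Tokyo. Wendy is in Tokyo.
After move 4: Tokyo -> Oslo. Wendy is in Oslo.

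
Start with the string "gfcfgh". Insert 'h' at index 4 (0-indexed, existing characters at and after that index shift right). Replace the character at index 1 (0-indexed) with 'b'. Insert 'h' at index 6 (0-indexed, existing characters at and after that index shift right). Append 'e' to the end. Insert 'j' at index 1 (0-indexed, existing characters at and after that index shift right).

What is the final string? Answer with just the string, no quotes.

Answer: gjbcfhghhe

Derivation:
Applying each edit step by step:
Start: "gfcfgh"
Op 1 (insert 'h' at idx 4): "gfcfgh" -> "gfcfhgh"
Op 2 (replace idx 1: 'f' -> 'b'): "gfcfhgh" -> "gbcfhgh"
Op 3 (insert 'h' at idx 6): "gbcfhgh" -> "gbcfhghh"
Op 4 (append 'e'): "gbcfhghh" -> "gbcfhghhe"
Op 5 (insert 'j' at idx 1): "gbcfhghhe" -> "gjbcfhghhe"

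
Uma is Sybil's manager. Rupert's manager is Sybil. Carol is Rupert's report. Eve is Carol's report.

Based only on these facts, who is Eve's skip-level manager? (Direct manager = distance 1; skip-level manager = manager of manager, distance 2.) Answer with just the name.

Answer: Rupert

Derivation:
Reconstructing the manager chain from the given facts:
  Uma -> Sybil -> Rupert -> Carol -> Eve
(each arrow means 'manager of the next')
Positions in the chain (0 = top):
  position of Uma: 0
  position of Sybil: 1
  position of Rupert: 2
  position of Carol: 3
  position of Eve: 4

Eve is at position 4; the skip-level manager is 2 steps up the chain, i.e. position 2: Rupert.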